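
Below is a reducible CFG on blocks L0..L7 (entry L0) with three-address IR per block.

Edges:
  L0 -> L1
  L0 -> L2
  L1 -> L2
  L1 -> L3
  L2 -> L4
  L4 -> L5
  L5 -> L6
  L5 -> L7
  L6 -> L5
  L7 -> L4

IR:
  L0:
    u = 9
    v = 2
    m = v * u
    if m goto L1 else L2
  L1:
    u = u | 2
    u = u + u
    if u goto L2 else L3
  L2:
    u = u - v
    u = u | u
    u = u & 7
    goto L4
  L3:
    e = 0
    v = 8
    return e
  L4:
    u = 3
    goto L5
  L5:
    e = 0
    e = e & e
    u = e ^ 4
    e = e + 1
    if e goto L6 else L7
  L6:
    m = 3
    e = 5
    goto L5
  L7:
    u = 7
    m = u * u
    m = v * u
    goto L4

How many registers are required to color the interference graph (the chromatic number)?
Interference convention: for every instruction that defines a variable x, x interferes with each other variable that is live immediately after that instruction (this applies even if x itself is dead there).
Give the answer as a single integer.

Block summaries:
  L0 def {m,u,v} use ∅
  L1 def {u} use {u}
  L2 def {u} use {u,v}
  L3 def {e,v} use ∅
  L4 def {u} use ∅
  L5 def {e,u} use ∅
  L6 def {e,m} use ∅
  L7 def {m,u} use {v}

Live sets:
  L0 li=∅ lo={u,v}
  L1 li={u,v} lo={u,v}
  L2 li={u,v} lo={v}
  L3 li=∅ lo=∅
  L4 li={v} lo={v}
  L5 li={v} lo={v}
  L6 li={v} lo={v}
  L7 li={v} lo={v}

Interfere edges:
  e: {u,v}
  m: {u,v}
  u: {e,m,v}
  v: {e,m,u}

Colouring:
  clique {e,u,v} ⇒ need ≥ 3
  3-colouring: c0={u}  c1={v}  c2={e,m}
  χ = 3

Answer: 3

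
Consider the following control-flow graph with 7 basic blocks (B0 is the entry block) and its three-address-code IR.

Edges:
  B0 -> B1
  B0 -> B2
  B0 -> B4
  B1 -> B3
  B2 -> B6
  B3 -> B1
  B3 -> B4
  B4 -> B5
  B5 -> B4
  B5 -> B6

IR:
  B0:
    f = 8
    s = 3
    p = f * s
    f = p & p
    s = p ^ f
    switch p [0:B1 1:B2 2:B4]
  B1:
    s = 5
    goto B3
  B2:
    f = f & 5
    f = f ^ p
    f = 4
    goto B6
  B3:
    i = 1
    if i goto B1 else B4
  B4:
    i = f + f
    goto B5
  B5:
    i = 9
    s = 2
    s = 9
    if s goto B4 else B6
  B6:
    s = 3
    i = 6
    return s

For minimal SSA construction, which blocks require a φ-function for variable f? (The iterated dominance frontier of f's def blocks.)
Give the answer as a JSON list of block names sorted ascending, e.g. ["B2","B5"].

Answer: ["B6"]

Analysis:
idom tree: B1←B0 B2←B0 B3←B1 B4←B0 B5←B4 B6←B0
Join-block Dom:
  B1: preds {B0,B3}: {B0} ∩ {B0,B1,B3} = {B0}; idom=B0
  B4: preds {B0,B3,B5}: {B0} ∩ {B0,B1,B3} ∩ {B0,B4,B5} = {B0}; idom=B0
  B6: preds {B2,B5}: {B0,B2} ∩ {B0,B4,B5} = {B0}; idom=B0

Frontier:
  B1←B0: walk · to B0
  B1←B3: walk B3→B1 to B0
  B4←B0: walk · to B0
  B4←B3: walk B3→B1 to B0
  B4←B5: walk B5→B4 to B0
  B6←B2: walk B2 to B0
  B6←B5: walk B5→B4 to B0
  B0 → ∅
  B1 → {B1,B4}
  B2 → {B6}
  B3 → {B1,B4}
  B4 → {B4,B6}
  B5 → {B4,B6}
  B6 → ∅

φ for f: defs {B0,B2}
  DF⁺ = {B6}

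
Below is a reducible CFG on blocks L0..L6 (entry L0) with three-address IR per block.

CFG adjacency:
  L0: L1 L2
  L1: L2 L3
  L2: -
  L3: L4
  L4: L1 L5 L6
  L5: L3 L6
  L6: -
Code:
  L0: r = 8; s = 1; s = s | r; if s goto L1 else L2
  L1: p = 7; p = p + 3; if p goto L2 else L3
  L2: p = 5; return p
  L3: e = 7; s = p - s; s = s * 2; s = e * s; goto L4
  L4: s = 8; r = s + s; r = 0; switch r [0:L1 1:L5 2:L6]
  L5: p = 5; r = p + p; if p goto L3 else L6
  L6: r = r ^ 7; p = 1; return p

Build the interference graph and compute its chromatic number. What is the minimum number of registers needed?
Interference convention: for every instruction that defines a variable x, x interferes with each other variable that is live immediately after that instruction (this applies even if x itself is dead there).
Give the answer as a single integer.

Per-block:
  L0: {r,s} / ∅
  L1: {p} / ∅
  L2: {p} / ∅
  L3: {e,s} / {p,s}
  L4: {r,s} / ∅
  L5: {p,r} / ∅
  L6: {p,r} / {r}

Liveness:
  L0: in=∅ out={s}
  L1: in={s} out={p,s}
  L2: in=∅ out=∅
  L3: in={p,s} out=∅
  L4: in=∅ out={r,s}
  L5: in={s} out={p,r,s}
  L6: in={r} out=∅

Interference:
  e — {p,s}
  p — {e,r,s}
  r — {p,s}
  s — {e,p,r}

Chromatic number:
  clique {e,p,s} ⇒ need ≥ 3
  3-colouring: R0={p}  R1={s}  R2={e,r}
  χ = 3

Answer: 3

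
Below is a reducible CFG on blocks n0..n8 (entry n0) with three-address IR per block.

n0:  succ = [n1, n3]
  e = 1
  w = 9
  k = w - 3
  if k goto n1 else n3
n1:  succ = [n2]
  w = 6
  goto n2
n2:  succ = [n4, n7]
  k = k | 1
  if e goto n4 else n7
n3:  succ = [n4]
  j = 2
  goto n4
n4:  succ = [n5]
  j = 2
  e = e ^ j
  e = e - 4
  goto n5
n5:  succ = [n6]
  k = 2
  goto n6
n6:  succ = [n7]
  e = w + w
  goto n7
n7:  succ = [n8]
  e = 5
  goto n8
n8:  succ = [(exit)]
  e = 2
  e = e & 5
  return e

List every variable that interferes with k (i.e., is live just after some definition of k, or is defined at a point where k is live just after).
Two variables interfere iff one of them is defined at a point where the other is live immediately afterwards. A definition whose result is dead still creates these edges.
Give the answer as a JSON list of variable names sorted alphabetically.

Block summaries:
  n0: def={e,k,w} ue=∅
  n1: def={w} ue=∅
  n2: def={k} ue={e,k}
  n3: def={j} ue=∅
  n4: def={e,j} ue={e}
  n5: def={k} ue=∅
  n6: def={e} ue={w}
  n7: def={e} ue=∅
  n8: def={e} ue=∅

Live sets:
  live n0: ∅→{e,k,w}
  live n1: {e,k}→{e,k,w}
  live n2: {e,k,w}→{e,w}
  live n3: {e,w}→{e,w}
  live n4: {e,w}→{w}
  live n5: {w}→{w}
  live n6: {w}→∅
  live n7: ∅→∅
  live n8: ∅→∅

Interference:
  e: {j,k,w}
  j: {e,w}
  k: {e,w}
  w: {e,j,k}

N(k) = ["e", "w"]

Answer: ["e", "w"]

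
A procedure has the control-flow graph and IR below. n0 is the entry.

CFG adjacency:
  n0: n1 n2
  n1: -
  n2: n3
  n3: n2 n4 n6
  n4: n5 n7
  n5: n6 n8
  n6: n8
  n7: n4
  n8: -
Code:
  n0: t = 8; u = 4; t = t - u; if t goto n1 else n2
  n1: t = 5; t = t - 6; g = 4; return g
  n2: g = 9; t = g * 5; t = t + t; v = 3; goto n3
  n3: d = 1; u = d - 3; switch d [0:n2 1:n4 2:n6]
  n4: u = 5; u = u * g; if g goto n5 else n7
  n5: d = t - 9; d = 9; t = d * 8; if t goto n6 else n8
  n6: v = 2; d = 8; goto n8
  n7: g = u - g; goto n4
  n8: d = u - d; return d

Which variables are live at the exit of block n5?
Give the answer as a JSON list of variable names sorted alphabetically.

Block summaries:
  n0: {t,u} / ∅
  n1: {g,t} / ∅
  n2: {g,t,v} / ∅
  n3: {d,u} / ∅
  n4: {u} / {g}
  n5: {d,t} / {t}
  n6: {d,v} / ∅
  n7: {g} / {g,u}
  n8: {d} / {d,u}

Live sets:
  n0 li=∅ lo=∅
  n1 li=∅ lo=∅
  n2 li=∅ lo={g,t}
  n3 li={g,t} lo={g,t,u}
  n4 li={g,t} lo={g,t,u}
  n5 li={t,u} lo={d,u}
  n6 li={u} lo={d,u}
  n7 li={g,t,u} lo={g,t}
  n8 li={d,u} lo=∅

live-out(n5) = ["d", "u"]

Answer: ["d", "u"]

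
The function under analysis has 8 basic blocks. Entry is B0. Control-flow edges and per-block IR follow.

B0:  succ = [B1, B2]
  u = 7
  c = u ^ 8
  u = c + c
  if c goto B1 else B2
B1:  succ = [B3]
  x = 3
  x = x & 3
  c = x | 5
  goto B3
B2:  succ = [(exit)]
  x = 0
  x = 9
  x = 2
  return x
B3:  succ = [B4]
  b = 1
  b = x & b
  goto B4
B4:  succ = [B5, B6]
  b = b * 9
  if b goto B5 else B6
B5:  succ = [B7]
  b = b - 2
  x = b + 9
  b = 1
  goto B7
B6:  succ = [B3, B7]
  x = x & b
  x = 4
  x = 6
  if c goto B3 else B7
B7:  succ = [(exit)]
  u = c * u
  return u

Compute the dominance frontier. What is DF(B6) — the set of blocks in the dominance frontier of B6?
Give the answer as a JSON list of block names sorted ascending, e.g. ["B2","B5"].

idom tree: B1←B0 B2←B0 B3←B1 B4←B3 B5←B4 B6←B4 B7←B4
Join-block Dom:
  B3: preds {B1,B6}: {B0,B1} ∩ {B0,B1,B3,B4,B6} = {B0,B1}; idom=B1
  B7: preds {B5,B6}: {B0,B1,B3,B4,B5} ∩ {B0,B1,B3,B4,B6} = {B0,B1,B3,B4}; idom=B4

Frontier:
  B3←B1: walk · to B1
  B3←B6: walk B6→B4→B3 to B1
  B7←B5: walk B5 to B4
  B7←B6: walk B6 to B4
  B0: DF=∅
  B1: DF=∅
  B2: DF=∅
  B3: DF={B3}
  B4: DF={B3}
  B5: DF={B7}
  B6: DF={B3,B7}
  B7: DF=∅

DF(B6) = ["B3", "B7"]

Answer: ["B3", "B7"]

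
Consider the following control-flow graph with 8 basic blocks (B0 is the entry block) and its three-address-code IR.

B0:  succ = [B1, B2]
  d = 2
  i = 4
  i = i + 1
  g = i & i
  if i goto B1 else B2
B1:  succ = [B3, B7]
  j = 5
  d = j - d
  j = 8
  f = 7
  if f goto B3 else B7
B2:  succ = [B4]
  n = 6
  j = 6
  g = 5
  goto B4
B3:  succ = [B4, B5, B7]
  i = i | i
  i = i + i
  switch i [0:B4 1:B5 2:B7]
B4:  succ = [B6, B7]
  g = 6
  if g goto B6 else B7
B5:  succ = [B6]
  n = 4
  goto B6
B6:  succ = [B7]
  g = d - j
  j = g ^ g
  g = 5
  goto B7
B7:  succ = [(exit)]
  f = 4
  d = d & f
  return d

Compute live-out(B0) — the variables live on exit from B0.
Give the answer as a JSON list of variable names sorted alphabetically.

Block summaries:
  B0 def {d,g,i} use ∅
  B1 def {d,f,j} use {d}
  B2 def {g,j,n} use ∅
  B3 def {i} use {i}
  B4 def {g} use ∅
  B5 def {n} use ∅
  B6 def {g,j} use {d,j}
  B7 def {d,f} use {d}

Live sets:
  live B0: ∅→{d,i}
  live B1: {d,i}→{d,i,j}
  live B2: {d}→{d,j}
  live B3: {d,i,j}→{d,j}
  live B4: {d,j}→{d,j}
  live B5: {d,j}→{d,j}
  live B6: {d,j}→{d}
  live B7: {d}→∅

live-out(B0) = ["d", "i"]

Answer: ["d", "i"]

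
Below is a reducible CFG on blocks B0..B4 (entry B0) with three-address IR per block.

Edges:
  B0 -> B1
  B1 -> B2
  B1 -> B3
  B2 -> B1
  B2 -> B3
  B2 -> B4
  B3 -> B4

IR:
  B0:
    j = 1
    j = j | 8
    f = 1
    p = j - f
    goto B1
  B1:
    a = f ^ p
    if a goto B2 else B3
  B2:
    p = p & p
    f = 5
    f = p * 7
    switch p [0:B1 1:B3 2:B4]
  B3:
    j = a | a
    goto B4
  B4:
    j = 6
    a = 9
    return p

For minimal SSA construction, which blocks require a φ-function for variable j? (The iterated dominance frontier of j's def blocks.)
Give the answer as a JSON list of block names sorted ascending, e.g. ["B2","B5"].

idom tree: B1←B0 B2←B1 B3←B1 B4←B1
Dom∩ at merges:
  B1: preds {B0,B2}: {B0} ∩ {B0,B1,B2} = {B0}; idom=B0
  B3: preds {B1,B2}: {B0,B1} ∩ {B0,B1,B2} = {B0,B1}; idom=B1
  B4: preds {B2,B3}: {B0,B1,B2} ∩ {B0,B1,B3} = {B0,B1}; idom=B1

DF walk-up:
  join B1 pred B0: · stop@B0
  join B1 pred B2: B2→B1 stop@B0
  join B3 pred B1: · stop@B1
  join B3 pred B2: B2 stop@B1
  join B4 pred B2: B2 stop@B1
  join B4 pred B3: B3 stop@B1
  DF(B0)=∅
  DF(B1)={B1}
  DF(B2)={B1,B3,B4}
  DF(B3)={B4}
  DF(B4)=∅

φ for j: defs {B0,B3,B4}
  DF⁺ = {B4}

Answer: ["B4"]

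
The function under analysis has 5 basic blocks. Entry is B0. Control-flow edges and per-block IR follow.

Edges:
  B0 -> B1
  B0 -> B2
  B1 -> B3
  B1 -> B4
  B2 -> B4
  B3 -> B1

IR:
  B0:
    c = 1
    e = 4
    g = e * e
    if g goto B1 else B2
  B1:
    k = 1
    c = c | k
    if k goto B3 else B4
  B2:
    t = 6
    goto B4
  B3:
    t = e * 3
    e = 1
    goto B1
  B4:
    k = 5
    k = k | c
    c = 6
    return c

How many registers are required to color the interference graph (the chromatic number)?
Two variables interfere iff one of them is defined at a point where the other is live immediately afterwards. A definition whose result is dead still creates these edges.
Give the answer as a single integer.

Per-block:
  B0: {c,e,g} / ∅
  B1: {c,k} / {c}
  B2: {t} / ∅
  B3: {e,t} / {e}
  B4: {c,k} / {c}

Backward fixpoint:
  live B0: ∅→{c,e}
  live B1: {c,e}→{c,e}
  live B2: {c}→{c}
  live B3: {c,e}→{c,e}
  live B4: {c}→∅

Conflict graph:
  c: {e,g,k,t}
  e: {c,g,k}
  g: {c,e}
  k: {c,e}
  t: {c}

Chromatic number:
  lower bound: {c,e,g} mutually conflict ⇒ χ ≥ 3
  3-colouring: r0={c}  r1={e,t}  r2={g,k}
  χ = 3

Answer: 3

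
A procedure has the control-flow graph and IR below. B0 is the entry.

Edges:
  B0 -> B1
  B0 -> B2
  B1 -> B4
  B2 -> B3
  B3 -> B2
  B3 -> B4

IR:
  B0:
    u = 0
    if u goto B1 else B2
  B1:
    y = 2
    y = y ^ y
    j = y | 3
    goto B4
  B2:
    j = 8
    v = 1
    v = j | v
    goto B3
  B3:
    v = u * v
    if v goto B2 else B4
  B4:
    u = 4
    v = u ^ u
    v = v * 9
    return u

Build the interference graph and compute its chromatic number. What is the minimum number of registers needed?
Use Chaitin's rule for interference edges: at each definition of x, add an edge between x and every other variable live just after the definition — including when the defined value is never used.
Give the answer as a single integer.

Answer: 3

Analysis:
Block summaries:
  B0: {u} / ∅
  B1: {j,y} / ∅
  B2: {j,v} / ∅
  B3: {v} / {u,v}
  B4: {u,v} / ∅

Backward fixpoint:
  live B0: ∅→{u}
  live B1: ∅→∅
  live B2: {u}→{u,v}
  live B3: {u,v}→{u}
  live B4: ∅→∅

Interference:
  j↔{u,v}
  u↔{j,v}
  v↔{j,u}
  y↔∅

Chromatic number:
  clique {j,u,v} ⇒ need ≥ 3
  assign j→R0 u→R1 v→R2 y→R0 — no edge inside a register ⇒ χ ≤ 3
  χ = 3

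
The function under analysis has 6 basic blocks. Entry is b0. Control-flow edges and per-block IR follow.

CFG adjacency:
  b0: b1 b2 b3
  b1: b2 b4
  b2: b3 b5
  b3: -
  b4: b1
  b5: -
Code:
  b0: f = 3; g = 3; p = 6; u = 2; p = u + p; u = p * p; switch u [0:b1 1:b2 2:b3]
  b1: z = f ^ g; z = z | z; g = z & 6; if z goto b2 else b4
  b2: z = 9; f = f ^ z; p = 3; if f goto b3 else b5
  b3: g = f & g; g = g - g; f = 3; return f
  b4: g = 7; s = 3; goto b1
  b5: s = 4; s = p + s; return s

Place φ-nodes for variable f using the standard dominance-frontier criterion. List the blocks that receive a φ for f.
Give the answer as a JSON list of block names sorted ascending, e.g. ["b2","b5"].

Answer: ["b3"]

Working:
idom tree: b1←b0 b2←b0 b3←b0 b4←b1 b5←b2
Dom at joins:
  b1: preds {b0,b4}: {b0} ∩ {b0,b1,b4} = {b0}; idom=b0
  b2: preds {b0,b1}: {b0} ∩ {b0,b1} = {b0}; idom=b0
  b3: preds {b0,b2}: {b0} ∩ {b0,b2} = {b0}; idom=b0

Frontier:
  b1←b0: walk · to b0
  b1←b4: walk b4→b1 to b0
  b2←b0: walk · to b0
  b2←b1: walk b1 to b0
  b3←b0: walk · to b0
  b3←b2: walk b2 to b0
  b0: DF=∅
  b1: DF={b1,b2}
  b2: DF={b3}
  b3: DF=∅
  b4: DF={b1}
  b5: DF=∅

φ for f: defs {b0,b2,b3}
  DF⁺ = {b3}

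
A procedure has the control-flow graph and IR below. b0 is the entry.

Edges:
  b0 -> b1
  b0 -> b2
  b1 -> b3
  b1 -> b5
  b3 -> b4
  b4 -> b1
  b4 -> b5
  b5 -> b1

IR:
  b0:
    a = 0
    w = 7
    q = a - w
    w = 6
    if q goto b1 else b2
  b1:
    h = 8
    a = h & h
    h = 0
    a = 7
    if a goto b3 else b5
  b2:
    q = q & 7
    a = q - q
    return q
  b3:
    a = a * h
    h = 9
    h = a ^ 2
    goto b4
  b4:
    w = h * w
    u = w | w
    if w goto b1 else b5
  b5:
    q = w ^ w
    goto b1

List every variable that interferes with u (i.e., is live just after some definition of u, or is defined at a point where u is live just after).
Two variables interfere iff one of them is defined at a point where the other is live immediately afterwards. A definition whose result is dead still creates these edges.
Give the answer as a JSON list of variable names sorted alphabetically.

def/use:
  b0: {a,q,w} / ∅
  b1: {a,h} / ∅
  b2: {a,q} / {q}
  b3: {a,h} / {a,h}
  b4: {u,w} / {h,w}
  b5: {q} / {w}

Liveness:
  b0: in=∅ out={q,w}
  b1: in={w} out={a,h,w}
  b2: in={q} out=∅
  b3: in={a,h,w} out={h,w}
  b4: in={h,w} out={w}
  b5: in={w} out={w}

Interfere edges:
  a↔{h,q,w}
  h↔{a,w}
  q↔{a,w}
  u↔{w}
  w↔{a,h,q,u}

N(u) = ["w"]

Answer: ["w"]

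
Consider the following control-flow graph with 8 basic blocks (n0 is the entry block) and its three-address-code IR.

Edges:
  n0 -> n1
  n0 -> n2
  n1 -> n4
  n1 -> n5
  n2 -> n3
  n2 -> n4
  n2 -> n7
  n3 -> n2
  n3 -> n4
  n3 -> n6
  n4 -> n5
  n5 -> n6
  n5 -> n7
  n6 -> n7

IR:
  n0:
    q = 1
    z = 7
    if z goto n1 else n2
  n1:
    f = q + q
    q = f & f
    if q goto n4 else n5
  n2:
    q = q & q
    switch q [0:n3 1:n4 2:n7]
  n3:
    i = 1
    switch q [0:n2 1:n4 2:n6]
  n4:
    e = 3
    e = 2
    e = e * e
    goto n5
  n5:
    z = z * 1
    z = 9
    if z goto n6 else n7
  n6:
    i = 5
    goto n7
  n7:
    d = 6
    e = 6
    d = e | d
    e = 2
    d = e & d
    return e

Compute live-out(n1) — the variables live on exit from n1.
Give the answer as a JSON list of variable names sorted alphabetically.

Answer: ["z"]

Analysis:
Block summaries:
  n0: def={q,z} ue=∅
  n1: def={f,q} ue={q}
  n2: def={q} ue={q}
  n3: def={i} ue={q}
  n4: def={e} ue=∅
  n5: def={z} ue={z}
  n6: def={i} ue=∅
  n7: def={d,e} ue=∅

Backward fixpoint:
  n0: in=∅ out={q,z}
  n1: in={q,z} out={z}
  n2: in={q,z} out={q,z}
  n3: in={q,z} out={q,z}
  n4: in={z} out={z}
  n5: in={z} out=∅
  n6: in=∅ out=∅
  n7: in=∅ out=∅

live-out(n1) = ["z"]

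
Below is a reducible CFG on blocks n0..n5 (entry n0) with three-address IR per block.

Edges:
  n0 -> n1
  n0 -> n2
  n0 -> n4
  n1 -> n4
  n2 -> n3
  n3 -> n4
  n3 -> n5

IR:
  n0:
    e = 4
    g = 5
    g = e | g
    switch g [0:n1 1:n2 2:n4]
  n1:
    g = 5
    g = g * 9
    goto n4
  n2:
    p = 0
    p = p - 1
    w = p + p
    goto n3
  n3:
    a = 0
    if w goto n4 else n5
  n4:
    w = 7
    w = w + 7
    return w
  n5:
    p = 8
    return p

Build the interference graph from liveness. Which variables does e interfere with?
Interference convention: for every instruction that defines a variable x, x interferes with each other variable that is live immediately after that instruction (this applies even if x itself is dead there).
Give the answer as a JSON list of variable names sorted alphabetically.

Answer: ["g"]

Analysis:
Block summaries:
  n0: {e,g} / ∅
  n1: {g} / ∅
  n2: {p,w} / ∅
  n3: {a} / {w}
  n4: {w} / ∅
  n5: {p} / ∅

Liveness:
  live n0: ∅→∅
  live n1: ∅→∅
  live n2: ∅→{w}
  live n3: {w}→∅
  live n4: ∅→∅
  live n5: ∅→∅

Conflict graph:
  a: {w}
  e: {g}
  g: {e}
  p: ∅
  w: {a}

N(e) = ["g"]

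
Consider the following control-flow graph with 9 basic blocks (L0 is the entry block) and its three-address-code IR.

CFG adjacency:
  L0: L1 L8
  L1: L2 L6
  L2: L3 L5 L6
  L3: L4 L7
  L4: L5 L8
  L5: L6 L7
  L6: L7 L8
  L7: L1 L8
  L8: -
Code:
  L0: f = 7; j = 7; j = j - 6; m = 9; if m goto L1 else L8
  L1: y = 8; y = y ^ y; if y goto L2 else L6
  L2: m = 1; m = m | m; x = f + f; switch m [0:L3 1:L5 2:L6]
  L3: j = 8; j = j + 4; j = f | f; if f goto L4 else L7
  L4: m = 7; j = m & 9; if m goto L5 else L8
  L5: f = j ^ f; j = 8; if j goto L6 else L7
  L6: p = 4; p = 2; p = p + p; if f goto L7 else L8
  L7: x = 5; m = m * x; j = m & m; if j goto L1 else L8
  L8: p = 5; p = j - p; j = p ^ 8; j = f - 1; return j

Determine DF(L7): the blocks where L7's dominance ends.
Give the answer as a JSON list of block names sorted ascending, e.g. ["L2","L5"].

idom tree: L1←L0 L2←L1 L3←L2 L4←L3 L5←L2 L6←L1 L7←L1 L8←L0
Dom∩ at merges:
  L1: preds {L0,L7}: {L0} ∩ {L0,L1,L7} = {L0}; idom=L0
  L5: preds {L2,L4}: {L0,L1,L2} ∩ {L0,L1,L2,L3,L4} = {L0,L1,L2}; idom=L2
  L6: preds {L1,L2,L5}: {L0,L1} ∩ {L0,L1,L2} ∩ {L0,L1,L2,L5} = {L0,L1}; idom=L1
  L7: preds {L3,L5,L6}: {L0,L1,L2,L3} ∩ {L0,L1,L2,L5} ∩ {L0,L1,L6} = {L0,L1}; idom=L1
  L8: preds {L0,L4,L6,L7}: {L0} ∩ {L0,L1,L2,L3,L4} ∩ {L0,L1,L6} ∩ {L0,L1,L7} = {L0}; idom=L0

DF derivation:
  L1←L0: walk · to L0
  L1←L7: walk L7→L1 to L0
  L5←L2: walk · to L2
  L5←L4: walk L4→L3 to L2
  L6←L1: walk · to L1
  L6←L2: walk L2 to L1
  L6←L5: walk L5→L2 to L1
  L7←L3: walk L3→L2 to L1
  L7←L5: walk L5→L2 to L1
  L7←L6: walk L6 to L1
  L8←L0: walk · to L0
  L8←L4: walk L4→L3→L2→L1 to L0
  L8←L6: walk L6→L1 to L0
  L8←L7: walk L7→L1 to L0
  DF(L0)=∅
  DF(L1)={L1,L8}
  DF(L2)={L6,L7,L8}
  DF(L3)={L5,L7,L8}
  DF(L4)={L5,L8}
  DF(L5)={L6,L7}
  DF(L6)={L7,L8}
  DF(L7)={L1,L8}
  DF(L8)=∅

DF(L7) = ["L1", "L8"]

Answer: ["L1", "L8"]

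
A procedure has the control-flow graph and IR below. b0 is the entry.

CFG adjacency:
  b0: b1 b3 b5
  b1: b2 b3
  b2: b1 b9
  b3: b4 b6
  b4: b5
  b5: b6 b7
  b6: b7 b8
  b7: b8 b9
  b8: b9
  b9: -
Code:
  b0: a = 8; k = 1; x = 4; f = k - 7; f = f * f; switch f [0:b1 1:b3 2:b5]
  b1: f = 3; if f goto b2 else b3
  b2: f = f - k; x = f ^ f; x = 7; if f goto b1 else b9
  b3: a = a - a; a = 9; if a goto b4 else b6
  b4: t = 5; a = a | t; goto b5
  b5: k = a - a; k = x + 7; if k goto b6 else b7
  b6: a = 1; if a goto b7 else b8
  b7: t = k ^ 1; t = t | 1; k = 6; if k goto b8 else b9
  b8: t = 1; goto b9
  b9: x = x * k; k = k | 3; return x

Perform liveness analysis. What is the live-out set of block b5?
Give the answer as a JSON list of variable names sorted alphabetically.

Answer: ["k", "x"]

Working:
Per-block:
  b0: def={a,f,k,x} ue=∅
  b1: def={f} ue=∅
  b2: def={f,x} ue={f,k}
  b3: def={a} ue={a}
  b4: def={a,t} ue={a}
  b5: def={k} ue={a,x}
  b6: def={a} ue=∅
  b7: def={k,t} ue={k}
  b8: def={t} ue=∅
  b9: def={k,x} ue={k,x}

Backward fixpoint:
  b0 li=∅ lo={a,k,x}
  b1 li={a,k,x} lo={a,f,k,x}
  b2 li={a,f,k} lo={a,k,x}
  b3 li={a,k,x} lo={a,k,x}
  b4 li={a,x} lo={a,x}
  b5 li={a,x} lo={k,x}
  b6 li={k,x} lo={k,x}
  b7 li={k,x} lo={k,x}
  b8 li={k,x} lo={k,x}
  b9 li={k,x} lo=∅

live-out(b5) = ["k", "x"]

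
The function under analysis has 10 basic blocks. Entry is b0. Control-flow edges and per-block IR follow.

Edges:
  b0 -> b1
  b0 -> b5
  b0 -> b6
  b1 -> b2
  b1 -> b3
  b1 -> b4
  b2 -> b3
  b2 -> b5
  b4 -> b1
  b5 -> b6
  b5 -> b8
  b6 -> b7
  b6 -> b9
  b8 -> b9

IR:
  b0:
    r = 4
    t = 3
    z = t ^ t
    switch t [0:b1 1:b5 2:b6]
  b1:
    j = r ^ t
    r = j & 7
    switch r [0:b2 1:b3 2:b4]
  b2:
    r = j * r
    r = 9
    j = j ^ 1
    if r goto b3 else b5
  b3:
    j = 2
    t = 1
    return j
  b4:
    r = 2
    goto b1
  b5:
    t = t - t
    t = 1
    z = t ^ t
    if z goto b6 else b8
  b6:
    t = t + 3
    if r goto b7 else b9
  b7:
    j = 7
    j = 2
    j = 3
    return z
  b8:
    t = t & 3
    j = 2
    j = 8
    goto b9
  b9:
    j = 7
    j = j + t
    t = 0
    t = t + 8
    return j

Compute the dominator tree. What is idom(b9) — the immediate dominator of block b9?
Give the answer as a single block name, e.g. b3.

Answer: b0

Derivation:
idom tree: b1←b0 b2←b1 b3←b1 b4←b1 b5←b0 b6←b0 b7←b6 b8←b5 b9←b0
Dom∩ at merges:
  b1: preds {b0,b4}: {b0} ∩ {b0,b1,b4} = {b0}; idom=b0
  b3: preds {b1,b2}: {b0,b1} ∩ {b0,b1,b2} = {b0,b1}; idom=b1
  b5: preds {b0,b2}: {b0} ∩ {b0,b1,b2} = {b0}; idom=b0
  b6: preds {b0,b5}: {b0} ∩ {b0,b5} = {b0}; idom=b0
  b9: preds {b6,b8}: {b0,b6} ∩ {b0,b5,b8} = {b0}; idom=b0

idom(b9) = b0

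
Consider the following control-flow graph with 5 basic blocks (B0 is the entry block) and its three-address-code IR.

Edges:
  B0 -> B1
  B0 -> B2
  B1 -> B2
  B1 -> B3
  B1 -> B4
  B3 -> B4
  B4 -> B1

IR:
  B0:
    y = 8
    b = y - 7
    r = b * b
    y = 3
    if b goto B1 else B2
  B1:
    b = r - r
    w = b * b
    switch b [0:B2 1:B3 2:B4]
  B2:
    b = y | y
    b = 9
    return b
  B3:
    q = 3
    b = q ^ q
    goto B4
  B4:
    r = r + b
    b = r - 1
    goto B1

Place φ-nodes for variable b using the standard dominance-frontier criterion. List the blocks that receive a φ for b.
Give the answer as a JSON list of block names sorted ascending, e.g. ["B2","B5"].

idom tree: B1←B0 B2←B0 B3←B1 B4←B1
Dom at joins:
  B1: preds {B0,B4}: {B0} ∩ {B0,B1,B4} = {B0}; idom=B0
  B2: preds {B0,B1}: {B0} ∩ {B0,B1} = {B0}; idom=B0
  B4: preds {B1,B3}: {B0,B1} ∩ {B0,B1,B3} = {B0,B1}; idom=B1

DF derivation:
  join B1 pred B0: · stop@B0
  join B1 pred B4: B4→B1 stop@B0
  join B2 pred B0: · stop@B0
  join B2 pred B1: B1 stop@B0
  join B4 pred B1: · stop@B1
  join B4 pred B3: B3 stop@B1
  B0: DF=∅
  B1: DF={B1,B2}
  B2: DF=∅
  B3: DF={B4}
  B4: DF={B1}

φ for b: defs {B0,B1,B2,B3,B4}
  DF⁺ = {B1,B2,B4}

Answer: ["B1", "B2", "B4"]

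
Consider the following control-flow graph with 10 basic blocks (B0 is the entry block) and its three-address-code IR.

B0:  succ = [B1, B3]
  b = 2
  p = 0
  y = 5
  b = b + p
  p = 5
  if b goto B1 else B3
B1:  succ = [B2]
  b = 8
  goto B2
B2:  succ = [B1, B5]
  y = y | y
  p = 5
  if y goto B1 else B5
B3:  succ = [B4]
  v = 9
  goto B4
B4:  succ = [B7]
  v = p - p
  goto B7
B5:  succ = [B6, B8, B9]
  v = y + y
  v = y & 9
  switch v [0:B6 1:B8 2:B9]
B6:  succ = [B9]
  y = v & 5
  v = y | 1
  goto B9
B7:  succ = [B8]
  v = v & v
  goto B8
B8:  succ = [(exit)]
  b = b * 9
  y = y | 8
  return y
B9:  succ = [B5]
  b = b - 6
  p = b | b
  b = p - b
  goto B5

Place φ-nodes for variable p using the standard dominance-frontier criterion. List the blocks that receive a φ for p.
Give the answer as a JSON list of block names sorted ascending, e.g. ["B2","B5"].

idom tree: B1←B0 B2←B1 B3←B0 B4←B3 B5←B2 B6←B5 B7←B4 B8←B0 B9←B5
Dom∩ at merges:
  B1: preds {B0,B2}: {B0} ∩ {B0,B1,B2} = {B0}; idom=B0
  B5: preds {B2,B9}: {B0,B1,B2} ∩ {B0,B1,B2,B5,B9} = {B0,B1,B2}; idom=B2
  B8: preds {B5,B7}: {B0,B1,B2,B5} ∩ {B0,B3,B4,B7} = {B0}; idom=B0
  B9: preds {B5,B6}: {B0,B1,B2,B5} ∩ {B0,B1,B2,B5,B6} = {B0,B1,B2,B5}; idom=B5

DF walk-up:
  join B1 pred B0: · stop@B0
  join B1 pred B2: B2→B1 stop@B0
  join B5 pred B2: · stop@B2
  join B5 pred B9: B9→B5 stop@B2
  join B8 pred B5: B5→B2→B1 stop@B0
  join B8 pred B7: B7→B4→B3 stop@B0
  join B9 pred B5: · stop@B5
  join B9 pred B6: B6 stop@B5
  B0: DF=∅
  B1: DF={B1,B8}
  B2: DF={B1,B8}
  B3: DF={B8}
  B4: DF={B8}
  B5: DF={B5,B8}
  B6: DF={B9}
  B7: DF={B8}
  B8: DF=∅
  B9: DF={B5}

φ for p: defs {B0,B2,B9}
  DF⁺ = {B1,B5,B8}

Answer: ["B1", "B5", "B8"]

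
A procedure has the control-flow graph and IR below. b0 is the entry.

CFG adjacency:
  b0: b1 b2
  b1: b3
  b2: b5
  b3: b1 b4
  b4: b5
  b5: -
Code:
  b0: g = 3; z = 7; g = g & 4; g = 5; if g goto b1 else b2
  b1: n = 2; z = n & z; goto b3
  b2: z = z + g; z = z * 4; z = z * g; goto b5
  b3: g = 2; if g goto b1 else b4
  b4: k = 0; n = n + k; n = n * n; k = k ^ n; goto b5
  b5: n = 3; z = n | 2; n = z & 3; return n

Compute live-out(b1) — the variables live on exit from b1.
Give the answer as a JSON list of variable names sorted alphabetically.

Block summaries:
  b0: def={g,z} ue=∅
  b1: def={n,z} ue={z}
  b2: def={z} ue={g,z}
  b3: def={g} ue=∅
  b4: def={k,n} ue={n}
  b5: def={n,z} ue=∅

Backward fixpoint:
  live b0: ∅→{g,z}
  live b1: {z}→{n,z}
  live b2: {g,z}→∅
  live b3: {n,z}→{n,z}
  live b4: {n}→∅
  live b5: ∅→∅

live-out(b1) = ["n", "z"]

Answer: ["n", "z"]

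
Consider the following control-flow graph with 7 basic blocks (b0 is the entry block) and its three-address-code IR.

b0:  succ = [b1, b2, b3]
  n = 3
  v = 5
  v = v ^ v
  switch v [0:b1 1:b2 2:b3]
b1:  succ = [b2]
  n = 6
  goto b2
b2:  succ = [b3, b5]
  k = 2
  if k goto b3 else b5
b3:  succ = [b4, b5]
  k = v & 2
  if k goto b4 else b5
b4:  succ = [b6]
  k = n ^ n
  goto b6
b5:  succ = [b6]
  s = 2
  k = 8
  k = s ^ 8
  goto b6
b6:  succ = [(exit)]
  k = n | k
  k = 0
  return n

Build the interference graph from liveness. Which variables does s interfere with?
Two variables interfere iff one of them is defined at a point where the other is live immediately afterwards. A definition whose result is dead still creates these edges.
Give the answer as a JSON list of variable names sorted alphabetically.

def/use:
  b0: {n,v} / ∅
  b1: {n} / ∅
  b2: {k} / ∅
  b3: {k} / {v}
  b4: {k} / {n}
  b5: {k,s} / ∅
  b6: {k} / {k,n}

Live sets:
  live b0: ∅→{n,v}
  live b1: {v}→{n,v}
  live b2: {n,v}→{n,v}
  live b3: {n,v}→{n}
  live b4: {n}→{k,n}
  live b5: {n}→{k,n}
  live b6: {k,n}→∅

Interfere edges:
  k↔{n,s,v}
  n↔{k,s,v}
  s↔{k,n}
  v↔{k,n}

N(s) = ["k", "n"]

Answer: ["k", "n"]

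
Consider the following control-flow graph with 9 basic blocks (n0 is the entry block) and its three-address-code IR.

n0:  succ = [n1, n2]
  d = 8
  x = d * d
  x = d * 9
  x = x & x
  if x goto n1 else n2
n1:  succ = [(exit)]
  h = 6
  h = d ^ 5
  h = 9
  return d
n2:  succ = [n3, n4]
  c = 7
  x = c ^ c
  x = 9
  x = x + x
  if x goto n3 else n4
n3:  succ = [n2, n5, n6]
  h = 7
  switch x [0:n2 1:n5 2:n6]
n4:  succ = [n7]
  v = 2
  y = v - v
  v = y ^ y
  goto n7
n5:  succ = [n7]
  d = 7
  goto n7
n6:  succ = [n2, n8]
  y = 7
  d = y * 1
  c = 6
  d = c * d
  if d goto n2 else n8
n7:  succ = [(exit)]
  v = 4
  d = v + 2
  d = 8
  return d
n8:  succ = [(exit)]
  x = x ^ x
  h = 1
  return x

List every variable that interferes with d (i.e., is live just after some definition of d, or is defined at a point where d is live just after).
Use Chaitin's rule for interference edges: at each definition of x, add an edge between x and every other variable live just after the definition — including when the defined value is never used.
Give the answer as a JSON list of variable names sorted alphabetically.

Block summaries:
  n0: {d,x} / ∅
  n1: {h} / {d}
  n2: {c,x} / ∅
  n3: {h} / {x}
  n4: {v,y} / ∅
  n5: {d} / ∅
  n6: {c,d,y} / ∅
  n7: {d,v} / ∅
  n8: {h,x} / {x}

Backward fixpoint:
  n0 li=∅ lo={d}
  n1 li={d} lo=∅
  n2 li=∅ lo={x}
  n3 li={x} lo={x}
  n4 li=∅ lo=∅
  n5 li=∅ lo=∅
  n6 li={x} lo={x}
  n7 li=∅ lo=∅
  n8 li={x} lo=∅

Interference:
  c — {d,x}
  d — {c,h,x}
  h — {d,x}
  v — ∅
  x — {c,d,h,y}
  y — {x}

N(d) = ["c", "h", "x"]

Answer: ["c", "h", "x"]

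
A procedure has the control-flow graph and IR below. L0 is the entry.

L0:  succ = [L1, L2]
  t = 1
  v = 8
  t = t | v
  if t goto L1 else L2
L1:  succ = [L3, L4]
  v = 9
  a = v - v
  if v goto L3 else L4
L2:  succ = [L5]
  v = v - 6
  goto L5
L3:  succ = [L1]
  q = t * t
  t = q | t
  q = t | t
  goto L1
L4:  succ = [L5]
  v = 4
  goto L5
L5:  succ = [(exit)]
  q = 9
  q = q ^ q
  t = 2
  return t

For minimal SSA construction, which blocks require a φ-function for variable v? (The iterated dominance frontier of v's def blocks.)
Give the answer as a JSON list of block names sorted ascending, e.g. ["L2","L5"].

idom tree: L1←L0 L2←L0 L3←L1 L4←L1 L5←L0
Dom at joins:
  L1: preds {L0,L3}: {L0} ∩ {L0,L1,L3} = {L0}; idom=L0
  L5: preds {L2,L4}: {L0,L2} ∩ {L0,L1,L4} = {L0}; idom=L0

DF walk-up:
  join L1 pred L0: · stop@L0
  join L1 pred L3: L3→L1 stop@L0
  join L5 pred L2: L2 stop@L0
  join L5 pred L4: L4→L1 stop@L0
  L0 → ∅
  L1 → {L1,L5}
  L2 → {L5}
  L3 → {L1}
  L4 → {L5}
  L5 → ∅

φ for v: defs {L0,L1,L2,L4}
  DF⁺ = {L1,L5}

Answer: ["L1", "L5"]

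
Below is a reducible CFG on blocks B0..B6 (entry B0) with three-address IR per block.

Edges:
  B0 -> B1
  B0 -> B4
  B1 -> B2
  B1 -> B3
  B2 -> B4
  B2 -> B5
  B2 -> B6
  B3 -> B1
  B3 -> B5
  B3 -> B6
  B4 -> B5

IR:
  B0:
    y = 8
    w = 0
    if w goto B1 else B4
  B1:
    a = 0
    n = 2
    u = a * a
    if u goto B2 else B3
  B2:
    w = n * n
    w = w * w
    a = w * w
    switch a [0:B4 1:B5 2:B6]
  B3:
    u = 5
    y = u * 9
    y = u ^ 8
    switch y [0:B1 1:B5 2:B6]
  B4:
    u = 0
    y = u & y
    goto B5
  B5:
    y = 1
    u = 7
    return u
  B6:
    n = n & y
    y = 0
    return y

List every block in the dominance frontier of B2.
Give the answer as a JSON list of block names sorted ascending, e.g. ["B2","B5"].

idom tree: B1←B0 B2←B1 B3←B1 B4←B0 B5←B0 B6←B1
Join-block Dom:
  B1: preds {B0,B3}: {B0} ∩ {B0,B1,B3} = {B0}; idom=B0
  B4: preds {B0,B2}: {B0} ∩ {B0,B1,B2} = {B0}; idom=B0
  B5: preds {B2,B3,B4}: {B0,B1,B2} ∩ {B0,B1,B3} ∩ {B0,B4} = {B0}; idom=B0
  B6: preds {B2,B3}: {B0,B1,B2} ∩ {B0,B1,B3} = {B0,B1}; idom=B1

Frontier:
  B1←B0: walk · to B0
  B1←B3: walk B3→B1 to B0
  B4←B0: walk · to B0
  B4←B2: walk B2→B1 to B0
  B5←B2: walk B2→B1 to B0
  B5←B3: walk B3→B1 to B0
  B5←B4: walk B4 to B0
  B6←B2: walk B2 to B1
  B6←B3: walk B3 to B1
  B0 → ∅
  B1 → {B1,B4,B5}
  B2 → {B4,B5,B6}
  B3 → {B1,B5,B6}
  B4 → {B5}
  B5 → ∅
  B6 → ∅

DF(B2) = ["B4", "B5", "B6"]

Answer: ["B4", "B5", "B6"]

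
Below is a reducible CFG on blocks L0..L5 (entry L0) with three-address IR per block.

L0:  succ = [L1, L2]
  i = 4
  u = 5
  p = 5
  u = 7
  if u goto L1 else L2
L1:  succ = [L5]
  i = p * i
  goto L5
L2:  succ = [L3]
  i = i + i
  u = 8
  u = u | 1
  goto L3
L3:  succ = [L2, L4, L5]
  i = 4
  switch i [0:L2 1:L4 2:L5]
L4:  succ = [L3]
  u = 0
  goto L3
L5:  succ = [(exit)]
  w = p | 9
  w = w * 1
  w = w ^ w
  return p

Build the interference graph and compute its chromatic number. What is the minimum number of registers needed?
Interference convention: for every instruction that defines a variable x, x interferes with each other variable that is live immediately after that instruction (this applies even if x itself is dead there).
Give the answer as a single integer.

def/use:
  L0: {i,p,u} / ∅
  L1: {i} / {i,p}
  L2: {i,u} / {i}
  L3: {i} / ∅
  L4: {u} / ∅
  L5: {w} / {p}

Live sets:
  L0 li=∅ lo={i,p}
  L1 li={i,p} lo={p}
  L2 li={i,p} lo={p}
  L3 li={p} lo={i,p}
  L4 li={p} lo={p}
  L5 li={p} lo=∅

Conflict graph:
  i: {p,u}
  p: {i,u,w}
  u: {i,p}
  w: {p}

Colouring:
  clique {i,p,u} ⇒ need ≥ 3
  assign i→R1 p→R0 u→R2 w→R1 — no edge inside a register ⇒ χ ≤ 3
  χ = 3

Answer: 3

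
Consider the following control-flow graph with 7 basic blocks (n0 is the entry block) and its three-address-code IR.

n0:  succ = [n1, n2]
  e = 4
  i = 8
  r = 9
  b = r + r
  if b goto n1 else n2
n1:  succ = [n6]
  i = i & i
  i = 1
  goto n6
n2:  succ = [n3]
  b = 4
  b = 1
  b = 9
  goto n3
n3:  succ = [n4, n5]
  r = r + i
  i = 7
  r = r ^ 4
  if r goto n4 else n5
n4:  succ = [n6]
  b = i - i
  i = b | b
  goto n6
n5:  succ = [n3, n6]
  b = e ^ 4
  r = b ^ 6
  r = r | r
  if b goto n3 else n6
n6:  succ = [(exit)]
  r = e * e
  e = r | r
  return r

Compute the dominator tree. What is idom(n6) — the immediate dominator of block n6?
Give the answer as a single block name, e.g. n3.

Answer: n0

Working:
idom tree: n1←n0 n2←n0 n3←n2 n4←n3 n5←n3 n6←n0
Dom at joins:
  n3: preds {n2,n5}: {n0,n2} ∩ {n0,n2,n3,n5} = {n0,n2}; idom=n2
  n6: preds {n1,n4,n5}: {n0,n1} ∩ {n0,n2,n3,n4} ∩ {n0,n2,n3,n5} = {n0}; idom=n0

idom(n6) = n0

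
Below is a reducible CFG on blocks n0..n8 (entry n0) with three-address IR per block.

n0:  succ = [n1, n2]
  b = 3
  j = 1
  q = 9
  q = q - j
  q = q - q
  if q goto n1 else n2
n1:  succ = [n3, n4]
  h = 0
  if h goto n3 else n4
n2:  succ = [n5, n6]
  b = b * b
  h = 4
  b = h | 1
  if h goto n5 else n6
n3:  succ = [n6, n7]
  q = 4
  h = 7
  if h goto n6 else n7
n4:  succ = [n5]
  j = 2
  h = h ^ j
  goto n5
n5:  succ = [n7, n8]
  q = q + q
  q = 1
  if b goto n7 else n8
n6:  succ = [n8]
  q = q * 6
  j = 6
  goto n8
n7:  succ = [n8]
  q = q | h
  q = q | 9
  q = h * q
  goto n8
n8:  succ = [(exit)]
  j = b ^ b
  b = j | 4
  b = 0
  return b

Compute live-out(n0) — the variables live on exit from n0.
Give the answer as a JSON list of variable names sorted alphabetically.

Per-block:
  n0: {b,j,q} / ∅
  n1: {h} / ∅
  n2: {b,h} / {b}
  n3: {h,q} / ∅
  n4: {h,j} / {h}
  n5: {q} / {b,q}
  n6: {j,q} / {q}
  n7: {q} / {h,q}
  n8: {b,j} / {b}

Backward fixpoint:
  n0 li=∅ lo={b,q}
  n1 li={b,q} lo={b,h,q}
  n2 li={b,q} lo={b,h,q}
  n3 li={b} lo={b,h,q}
  n4 li={b,h,q} lo={b,h,q}
  n5 li={b,h,q} lo={b,h,q}
  n6 li={b,q} lo={b}
  n7 li={b,h,q} lo={b}
  n8 li={b} lo=∅

live-out(n0) = ["b", "q"]

Answer: ["b", "q"]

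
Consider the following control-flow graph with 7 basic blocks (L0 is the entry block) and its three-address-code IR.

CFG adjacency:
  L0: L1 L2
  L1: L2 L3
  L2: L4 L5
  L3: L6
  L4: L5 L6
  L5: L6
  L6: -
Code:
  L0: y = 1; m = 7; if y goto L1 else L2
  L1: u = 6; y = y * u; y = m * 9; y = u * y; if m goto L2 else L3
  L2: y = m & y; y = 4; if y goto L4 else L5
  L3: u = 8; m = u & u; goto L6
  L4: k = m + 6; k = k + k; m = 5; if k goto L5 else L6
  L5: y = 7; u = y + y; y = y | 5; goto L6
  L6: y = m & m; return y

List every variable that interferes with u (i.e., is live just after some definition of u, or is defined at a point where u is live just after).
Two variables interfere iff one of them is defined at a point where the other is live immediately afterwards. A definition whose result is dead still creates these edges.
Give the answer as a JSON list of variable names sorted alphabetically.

Per-block:
  L0 def {m,y} use ∅
  L1 def {u,y} use {m,y}
  L2 def {y} use {m,y}
  L3 def {m,u} use ∅
  L4 def {k,m} use {m}
  L5 def {u,y} use ∅
  L6 def {y} use {m}

Backward fixpoint:
  L0 li=∅ lo={m,y}
  L1 li={m,y} lo={m,y}
  L2 li={m,y} lo={m}
  L3 li=∅ lo={m}
  L4 li={m} lo={m}
  L5 li={m} lo={m}
  L6 li={m} lo=∅

Interfere edges:
  k — {m}
  m — {k,u,y}
  u — {m,y}
  y — {m,u}

N(u) = ["m", "y"]

Answer: ["m", "y"]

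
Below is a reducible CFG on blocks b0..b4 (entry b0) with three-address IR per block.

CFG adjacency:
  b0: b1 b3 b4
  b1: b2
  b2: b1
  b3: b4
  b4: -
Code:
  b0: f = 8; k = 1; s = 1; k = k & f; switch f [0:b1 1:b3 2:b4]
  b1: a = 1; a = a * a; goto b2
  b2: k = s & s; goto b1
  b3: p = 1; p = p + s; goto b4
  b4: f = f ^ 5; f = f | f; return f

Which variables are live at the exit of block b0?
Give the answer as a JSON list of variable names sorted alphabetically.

def/use:
  b0 def {f,k,s} use ∅
  b1 def {a} use ∅
  b2 def {k} use {s}
  b3 def {p} use {s}
  b4 def {f} use {f}

Liveness:
  live b0: ∅→{f,s}
  live b1: {s}→{s}
  live b2: {s}→{s}
  live b3: {f,s}→{f}
  live b4: {f}→∅

live-out(b0) = ["f", "s"]

Answer: ["f", "s"]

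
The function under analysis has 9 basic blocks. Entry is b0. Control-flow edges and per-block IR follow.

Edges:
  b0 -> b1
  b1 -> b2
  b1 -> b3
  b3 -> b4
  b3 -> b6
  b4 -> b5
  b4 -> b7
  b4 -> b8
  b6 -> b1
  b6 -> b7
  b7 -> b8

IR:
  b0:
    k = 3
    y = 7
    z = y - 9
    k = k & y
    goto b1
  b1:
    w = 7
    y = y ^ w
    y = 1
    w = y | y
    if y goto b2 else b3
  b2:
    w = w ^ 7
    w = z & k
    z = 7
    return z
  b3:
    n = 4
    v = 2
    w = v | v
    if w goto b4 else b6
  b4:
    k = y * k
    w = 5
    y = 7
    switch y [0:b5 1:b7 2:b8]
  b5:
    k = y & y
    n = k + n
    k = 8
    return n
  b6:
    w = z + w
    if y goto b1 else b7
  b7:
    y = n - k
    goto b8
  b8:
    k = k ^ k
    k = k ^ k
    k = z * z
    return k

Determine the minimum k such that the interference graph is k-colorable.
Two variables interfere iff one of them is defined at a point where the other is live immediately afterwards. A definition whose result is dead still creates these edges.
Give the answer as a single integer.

Answer: 5

Analysis:
Block summaries:
  b0 def {k,y,z} use ∅
  b1 def {w,y} use {y}
  b2 def {w,z} use {k,w,z}
  b3 def {n,v,w} use ∅
  b4 def {k,w,y} use {k,y}
  b5 def {k,n} use {n,y}
  b6 def {w} use {w,y,z}
  b7 def {y} use {k,n}
  b8 def {k} use {k,z}

Liveness:
  live b0: ∅→{k,y,z}
  live b1: {k,y,z}→{k,w,y,z}
  live b2: {k,w,z}→∅
  live b3: {k,y,z}→{k,n,w,y,z}
  live b4: {k,n,y,z}→{k,n,y,z}
  live b5: {n,y}→∅
  live b6: {k,n,w,y,z}→{k,n,y,z}
  live b7: {k,n,z}→{k,z}
  live b8: {k,z}→∅

Conflict graph:
  k: {n,v,w,y,z}
  n: {k,v,w,y,z}
  v: {k,n,y,z}
  w: {k,n,y,z}
  y: {k,n,v,w,z}
  z: {k,n,v,w,y}

Registers:
  {k,n,v,y,z} pairwise interfere (5-clique) ⇒ χ ≥ 5
  assign k→R0 n→R1 v→R4 w→R4 y→R2 z→R3 — no edge inside a register ⇒ χ ≤ 5
  χ = 5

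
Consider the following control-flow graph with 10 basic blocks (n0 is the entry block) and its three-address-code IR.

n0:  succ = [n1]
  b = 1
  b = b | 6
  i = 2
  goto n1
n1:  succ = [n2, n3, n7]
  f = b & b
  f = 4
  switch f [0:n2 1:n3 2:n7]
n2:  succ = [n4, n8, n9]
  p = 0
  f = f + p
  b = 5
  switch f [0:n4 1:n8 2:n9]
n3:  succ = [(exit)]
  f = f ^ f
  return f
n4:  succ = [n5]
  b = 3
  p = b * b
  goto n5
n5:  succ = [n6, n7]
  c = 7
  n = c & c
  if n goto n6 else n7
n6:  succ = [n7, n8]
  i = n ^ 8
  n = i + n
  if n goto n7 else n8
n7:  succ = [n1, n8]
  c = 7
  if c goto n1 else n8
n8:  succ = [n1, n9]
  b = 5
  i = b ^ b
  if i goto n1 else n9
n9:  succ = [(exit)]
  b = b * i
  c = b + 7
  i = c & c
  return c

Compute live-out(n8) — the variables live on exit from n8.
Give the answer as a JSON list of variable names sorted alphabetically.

Per-block:
  n0: {b,i} / ∅
  n1: {f} / {b}
  n2: {b,f,p} / {f}
  n3: {f} / {f}
  n4: {b,p} / ∅
  n5: {c,n} / ∅
  n6: {i,n} / {n}
  n7: {c} / ∅
  n8: {b,i} / ∅
  n9: {b,c,i} / {b,i}

Liveness:
  n0: in=∅ out={b,i}
  n1: in={b,i} out={b,f,i}
  n2: in={f,i} out={b,i}
  n3: in={f} out=∅
  n4: in={i} out={b,i}
  n5: in={b,i} out={b,i,n}
  n6: in={b,n} out={b,i}
  n7: in={b,i} out={b,i}
  n8: in=∅ out={b,i}
  n9: in={b,i} out=∅

live-out(n8) = ["b", "i"]

Answer: ["b", "i"]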